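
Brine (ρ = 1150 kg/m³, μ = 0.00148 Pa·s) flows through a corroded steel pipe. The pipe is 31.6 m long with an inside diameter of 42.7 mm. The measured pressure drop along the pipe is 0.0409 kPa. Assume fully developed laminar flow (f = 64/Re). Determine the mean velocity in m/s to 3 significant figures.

For laminar flow, f = 64/Re with Re = ρVD/μ, so Darcy-Weisbach reduces to ΔP = 32μLV/D². Solving for V: V = ΔP·D²/(32μL) = 40.9·(0.0427)²/(32·0.00148·31.6) = 0.04983 m/s.
Check: Re = ρVD/μ = 1150·0.04983·0.0427/0.00148 = 1653 < 2300, so the laminar assumption holds.

V ≈ 0.0498 m/s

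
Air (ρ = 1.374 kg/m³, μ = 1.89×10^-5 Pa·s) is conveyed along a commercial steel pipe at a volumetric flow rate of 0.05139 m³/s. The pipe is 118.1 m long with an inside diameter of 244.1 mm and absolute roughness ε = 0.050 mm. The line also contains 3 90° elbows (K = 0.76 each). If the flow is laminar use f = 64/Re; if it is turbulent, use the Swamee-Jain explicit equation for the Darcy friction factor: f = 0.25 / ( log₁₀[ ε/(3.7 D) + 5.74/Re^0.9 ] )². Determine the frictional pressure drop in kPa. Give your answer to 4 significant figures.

ΔP ≈ 0.01250 kPa

Cross-sectional area A = πD²/4 = π(0.2441)²/4 = 0.0468 m²; mean velocity V = Q/A = 0.05139/0.0468 = 1.098 m/s.
Reynolds number Re = ρVD/μ = 1.374 · 1.098 · 0.2441 / 1.89e-05 = 1.949e+04.
Re > 4000 → turbulent. Relative roughness ε/D = 5e-05/0.2441 = 0.000205. Swamee-Jain: f = 0.25/(log₁₀[0.000205/3.7 + 5.74/1.949e+04^0.9])² = 0.25/(log₁₀[5.54e-05 + 0.000791])² = 0.25/(-3.072)² = 0.02648.
Total minor-loss coefficient ΣK = 3·0.76 = 2.28.
ΔP = [f·L/D + ΣK]·(ρV²/2) = [0.02648·118.1/0.2441 + 2.28]·(1.374·1.098²/2) = [12.81 + 2.28]·0.8284 = 12.5 Pa.
ΔP = 12.5 Pa = 0.01250 kPa.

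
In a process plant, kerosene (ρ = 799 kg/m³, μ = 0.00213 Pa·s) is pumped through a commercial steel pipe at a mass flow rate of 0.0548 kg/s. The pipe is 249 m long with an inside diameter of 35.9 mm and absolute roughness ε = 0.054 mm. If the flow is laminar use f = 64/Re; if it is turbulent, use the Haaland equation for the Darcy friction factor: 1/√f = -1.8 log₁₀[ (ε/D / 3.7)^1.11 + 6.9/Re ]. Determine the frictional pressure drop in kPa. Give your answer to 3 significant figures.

ΔP ≈ 0.892 kPa

A = πD²/4 = π(0.0359)²/4 = 0.001012 m²; mean velocity V = ṁ/(ρA) = 0.0548/(799 · 0.001012) = 0.06776 m/s.
Reynolds number Re = ρVD/μ = 799 · 0.06776 · 0.0359 / 0.00213 = 912.5.
Re < 2300 → laminar flow, so f = 64/Re = 64/912.5 = 0.07014 (the turbulent correlation is not needed).
Darcy-Weisbach: ΔP = f(L/D)(ρV²/2) = 0.07014·(249/0.0359)·(799·0.06776²/2) = 0.07014·6936·1.834 = 892.3 Pa.
ΔP = 892.3 Pa = 0.892 kPa.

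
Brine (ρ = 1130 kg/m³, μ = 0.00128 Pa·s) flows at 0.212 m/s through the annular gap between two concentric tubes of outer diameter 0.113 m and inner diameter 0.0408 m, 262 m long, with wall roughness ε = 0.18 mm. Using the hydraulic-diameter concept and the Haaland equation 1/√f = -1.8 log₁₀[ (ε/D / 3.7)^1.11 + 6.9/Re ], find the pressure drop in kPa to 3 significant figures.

Hydraulic diameter D_h = 4A/P = D_o - D_i = 0.113 - 0.0408 = 0.0722 m.
Re = ρVD_h/μ = 1130·0.212·0.0722/0.00128 = 1.351e+04.
ε/D_h = 0.00018/0.0722 = 0.00249; Haaland gives 1/√f = -1.8 log₁₀[0.000302+0.000511] = 5.562, so f = 0.03232.
ΔP = f(L/D_h)(ρV²/2) = 0.03232·262/0.0722·25.39 = 2978 Pa.
ΔP = 2.98 kPa.

ΔP ≈ 2.98 kPa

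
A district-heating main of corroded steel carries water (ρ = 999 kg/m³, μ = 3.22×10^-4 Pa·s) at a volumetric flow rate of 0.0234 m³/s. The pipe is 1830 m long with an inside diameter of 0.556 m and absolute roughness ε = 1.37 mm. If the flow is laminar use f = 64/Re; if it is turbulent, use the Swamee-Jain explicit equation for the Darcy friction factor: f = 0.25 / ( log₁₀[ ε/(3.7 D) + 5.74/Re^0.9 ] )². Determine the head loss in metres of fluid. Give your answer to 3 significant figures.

Cross-sectional area A = πD²/4 = π(0.556)²/4 = 0.2428 m²; mean velocity V = Q/A = 0.0234/0.2428 = 0.09638 m/s.
Reynolds number Re = ρVD/μ = 999 · 0.09638 · 0.556 / 0.000322 = 1.662e+05.
Re > 4000 → turbulent. Relative roughness ε/D = 0.00137/0.556 = 0.00246. Swamee-Jain: f = 0.25/(log₁₀[0.00246/3.7 + 5.74/1.662e+05^0.9])² = 0.25/(log₁₀[0.000666 + 0.000115])² = 0.25/(-3.107)² = 0.02589.
Darcy-Weisbach: ΔP = f(L/D)(ρV²/2) = 0.02589·(1830/0.556)·(999·0.09638²/2) = 0.02589·3291·4.64 = 395.4 Pa.
Head loss h_f = ΔP/(ρg) = 395.4/(999·9.81) = 0.0403 m.

h_f ≈ 0.0403 m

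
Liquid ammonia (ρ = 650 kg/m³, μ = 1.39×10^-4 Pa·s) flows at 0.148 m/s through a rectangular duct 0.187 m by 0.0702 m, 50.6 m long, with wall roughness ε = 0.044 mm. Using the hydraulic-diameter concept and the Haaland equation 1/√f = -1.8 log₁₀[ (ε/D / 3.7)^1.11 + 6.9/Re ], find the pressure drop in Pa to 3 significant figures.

ΔP ≈ 73.4 Pa

Hydraulic diameter D_h = 4A/P = 4·(0.187·0.0702)/(2·(0.187+0.0702)) = 0.05251/0.5144 = 0.1021 m.
Re = ρVD_h/μ = 650·0.148·0.1021/0.000139 = 7.065e+04.
ε/D_h = 4.4e-05/0.1021 = 0.000431; Haaland gives 1/√f = -1.8 log₁₀[4.3e-05+9.77e-05] = 6.933, so f = 0.0208.
ΔP = f(L/D_h)(ρV²/2) = 0.0208·50.6/0.1021·7.119 = 73.41 Pa.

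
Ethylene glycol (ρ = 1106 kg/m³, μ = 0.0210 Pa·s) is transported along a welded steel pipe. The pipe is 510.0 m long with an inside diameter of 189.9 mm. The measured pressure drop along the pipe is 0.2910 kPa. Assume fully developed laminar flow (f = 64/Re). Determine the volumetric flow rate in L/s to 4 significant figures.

For laminar flow, f = 64/Re with Re = ρVD/μ, so Darcy-Weisbach reduces to ΔP = 32μLV/D². Solving for V: V = ΔP·D²/(32μL) = 291·(0.1899)²/(32·0.021·510) = 0.03062 m/s.
Check: Re = ρVD/μ = 1106·0.03062·0.1899/0.021 = 306.2 < 2300, so the laminar assumption holds.
Q = V·A = 0.03062·(π/4·0.1899²) = 0.0008672 m³/s = 0.8672 L/s.

Q ≈ 0.8672 L/s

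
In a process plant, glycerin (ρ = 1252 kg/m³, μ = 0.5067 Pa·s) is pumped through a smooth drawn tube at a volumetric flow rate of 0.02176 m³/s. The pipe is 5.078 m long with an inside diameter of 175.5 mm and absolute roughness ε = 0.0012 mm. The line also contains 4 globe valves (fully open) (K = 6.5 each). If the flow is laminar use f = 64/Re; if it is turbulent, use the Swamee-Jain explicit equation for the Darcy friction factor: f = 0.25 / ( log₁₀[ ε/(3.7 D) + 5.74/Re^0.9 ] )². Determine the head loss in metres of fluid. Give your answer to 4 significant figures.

Cross-sectional area A = πD²/4 = π(0.1755)²/4 = 0.02419 m²; mean velocity V = Q/A = 0.02176/0.02419 = 0.8995 m/s.
Reynolds number Re = ρVD/μ = 1252 · 0.8995 · 0.1755 / 0.507 = 390.1.
Re < 2300 → laminar flow, so f = 64/Re = 64/390.1 = 0.1641 (the turbulent correlation is not needed).
Total minor-loss coefficient ΣK = 4·6.5 = 26.
ΔP = [f·L/D + ΣK]·(ρV²/2) = [0.1641·5.078/0.1755 + 26]·(1252·0.8995²/2) = [4.747 + 26]·506.5 = 1.557e+04 Pa.
Head loss h_f = ΔP/(ρg) = 1.557e+04/(1252·9.81) = 1.268 m.

h_f ≈ 1.268 m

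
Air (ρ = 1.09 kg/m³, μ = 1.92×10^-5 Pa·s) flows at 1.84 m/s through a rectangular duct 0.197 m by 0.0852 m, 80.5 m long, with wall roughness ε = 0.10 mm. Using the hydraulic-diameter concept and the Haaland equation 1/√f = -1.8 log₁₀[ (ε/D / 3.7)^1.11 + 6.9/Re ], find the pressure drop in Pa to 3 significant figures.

ΔP ≈ 37.9 Pa

Hydraulic diameter D_h = 4A/P = 4·(0.197·0.0852)/(2·(0.197+0.0852)) = 0.06714/0.5644 = 0.119 m.
Re = ρVD_h/μ = 1.09·1.84·0.119/1.92e-05 = 1.243e+04.
ε/D_h = 0.0001/0.119 = 0.000841; Haaland gives 1/√f = -1.8 log₁₀[9.03e-05+0.000555] = 5.742, so f = 0.03033.
ΔP = f(L/D_h)(ρV²/2) = 0.03033·80.5/0.119·1.845 = 37.87 Pa.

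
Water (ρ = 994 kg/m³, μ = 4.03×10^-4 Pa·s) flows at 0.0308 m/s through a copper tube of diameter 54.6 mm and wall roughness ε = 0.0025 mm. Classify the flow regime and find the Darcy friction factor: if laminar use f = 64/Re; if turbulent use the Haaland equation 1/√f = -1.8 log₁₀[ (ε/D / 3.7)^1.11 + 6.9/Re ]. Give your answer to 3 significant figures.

f ≈ 0.0400

Re = ρVD/μ = 994·0.0308·0.0546/0.000403 = 4148.
Re > 4000 → turbulent. ε/D = 2.5e-06/0.0546 = 4.58e-05; Haaland: 1/√f = -1.8 log₁₀[3.57e-06 + 0.00166] = 5, so f = 0.03999.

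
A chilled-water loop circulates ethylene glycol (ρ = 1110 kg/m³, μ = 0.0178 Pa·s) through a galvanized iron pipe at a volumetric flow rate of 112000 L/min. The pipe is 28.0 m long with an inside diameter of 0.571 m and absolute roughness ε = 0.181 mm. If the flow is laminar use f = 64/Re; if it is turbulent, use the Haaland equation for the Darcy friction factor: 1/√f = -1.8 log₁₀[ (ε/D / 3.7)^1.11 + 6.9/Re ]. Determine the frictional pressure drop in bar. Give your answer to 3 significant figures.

Q = 112000 L/min = 112000/60000 = 1.867 m³/s.
Cross-sectional area A = πD²/4 = π(0.571)²/4 = 0.2561 m²; mean velocity V = Q/A = 1.867/0.2561 = 7.29 m/s.
Reynolds number Re = ρVD/μ = 1110 · 7.29 · 0.571 / 0.0178 = 2.596e+05.
Re > 4000 → turbulent. Relative roughness ε/D = 0.000181/0.571 = 0.000317. Haaland: 1/√f = -1.8 log₁₀[(0.000317/3.7)^1.11 + 6.9/2.596e+05] = -1.8 log₁₀[3.06e-05 + 2.66e-05] = 7.637, so f = 0.01714.
Darcy-Weisbach: ΔP = f(L/D)(ρV²/2) = 0.01714·(28/0.571)·(1110·7.29²/2) = 0.01714·49.04·2.949e+04 = 2.479e+04 Pa.
ΔP = 2.479e+04 Pa = 0.248 bar.

ΔP ≈ 0.248 bar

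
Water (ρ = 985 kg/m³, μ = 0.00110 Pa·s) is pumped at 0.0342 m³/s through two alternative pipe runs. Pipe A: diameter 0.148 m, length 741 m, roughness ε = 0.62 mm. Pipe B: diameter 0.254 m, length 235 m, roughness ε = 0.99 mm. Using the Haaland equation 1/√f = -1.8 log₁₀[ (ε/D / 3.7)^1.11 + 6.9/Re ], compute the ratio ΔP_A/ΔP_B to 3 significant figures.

Pipe A: V = Q/A = 0.0342/0.0172 = 1.988 m/s; Re = 2.635e+05; ε/D = 0.00419; Haaland → f = 0.02923; ΔP_A = f(L/D)(ρV²/2) = 2.849e+05 Pa.
Pipe B: V = Q/A = 0.0342/0.05067 = 0.6749 m/s; Re = 1.535e+05; ε/D = 0.0039; Haaland → f = 0.02891; ΔP_B = f(L/D)(ρV²/2) = 6002 Pa.
ΔP_A/ΔP_B = 2.849e+05/6002 = 47.5.

ΔP_A/ΔP_B ≈ 47.5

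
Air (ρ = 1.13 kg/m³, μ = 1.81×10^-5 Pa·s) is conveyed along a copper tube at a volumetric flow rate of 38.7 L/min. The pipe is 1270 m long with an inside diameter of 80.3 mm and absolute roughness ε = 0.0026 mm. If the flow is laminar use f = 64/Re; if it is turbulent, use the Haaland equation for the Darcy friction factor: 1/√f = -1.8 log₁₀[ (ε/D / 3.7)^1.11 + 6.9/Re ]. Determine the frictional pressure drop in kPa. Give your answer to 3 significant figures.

Q = 38.7 L/min = 38.7/60000 = 0.000645 m³/s.
Cross-sectional area A = πD²/4 = π(0.0803)²/4 = 0.005064 m²; mean velocity V = Q/A = 0.000645/0.005064 = 0.1274 m/s.
Reynolds number Re = ρVD/μ = 1.13 · 0.1274 · 0.0803 / 1.81e-05 = 638.5.
Re < 2300 → laminar flow, so f = 64/Re = 64/638.5 = 0.1002 (the turbulent correlation is not needed).
Darcy-Weisbach: ΔP = f(L/D)(ρV²/2) = 0.1002·(1270/0.0803)·(1.13·0.1274²/2) = 0.1002·1.582e+04·0.009165 = 14.53 Pa.
ΔP = 14.53 Pa = 0.0145 kPa.

ΔP ≈ 0.0145 kPa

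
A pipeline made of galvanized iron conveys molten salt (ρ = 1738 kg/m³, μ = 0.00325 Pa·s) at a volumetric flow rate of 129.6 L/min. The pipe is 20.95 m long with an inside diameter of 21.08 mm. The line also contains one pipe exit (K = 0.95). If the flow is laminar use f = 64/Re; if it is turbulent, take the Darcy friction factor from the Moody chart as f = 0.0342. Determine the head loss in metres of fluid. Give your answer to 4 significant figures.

Q = 129.6 L/min = 129.6/60000 = 0.00216 m³/s.
Cross-sectional area A = πD²/4 = π(0.02108)²/4 = 0.000349 m²; mean velocity V = Q/A = 0.00216/0.000349 = 6.189 m/s.
Reynolds number Re = ρVD/μ = 1738 · 6.189 · 0.02108 / 0.00325 = 6.977e+04.
Re > 4000 → turbulent; use the Moody-chart value f = 0.0342.
Total minor-loss coefficient ΣK = 1·0.95 = 0.95.
ΔP = [f·L/D + ΣK]·(ρV²/2) = [0.0342·20.95/0.02108 + 0.95]·(1738·6.189²/2) = [33.99 + 0.95]·3.329e+04 = 1.163e+06 Pa.
Head loss h_f = ΔP/(ρg) = 1.163e+06/(1738·9.81) = 68.21 m.

h_f ≈ 68.21 m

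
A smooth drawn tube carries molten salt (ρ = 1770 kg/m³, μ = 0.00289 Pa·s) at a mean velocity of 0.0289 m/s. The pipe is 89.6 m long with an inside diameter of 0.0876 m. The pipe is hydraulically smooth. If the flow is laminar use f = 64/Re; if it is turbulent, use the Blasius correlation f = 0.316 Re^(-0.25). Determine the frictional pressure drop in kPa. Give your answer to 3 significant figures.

Reynolds number Re = ρVD/μ = 1770 · 0.0289 · 0.0876 / 0.00289 = 1551.
Re < 2300 → laminar flow, so f = 64/Re = 64/1551 = 0.04128 (the turbulent correlation is not needed).
Darcy-Weisbach: ΔP = f(L/D)(ρV²/2) = 0.04128·(89.6/0.0876)·(1770·0.0289²/2) = 0.04128·1023·0.7392 = 31.21 Pa.
ΔP = 31.21 Pa = 0.0312 kPa.

ΔP ≈ 0.0312 kPa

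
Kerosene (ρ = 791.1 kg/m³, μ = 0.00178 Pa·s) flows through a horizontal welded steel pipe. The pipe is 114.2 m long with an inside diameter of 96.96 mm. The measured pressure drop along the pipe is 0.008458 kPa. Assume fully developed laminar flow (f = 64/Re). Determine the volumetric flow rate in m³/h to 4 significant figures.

Q ≈ 0.3249 m³/h

For laminar flow, f = 64/Re with Re = ρVD/μ, so Darcy-Weisbach reduces to ΔP = 32μLV/D². Solving for V: V = ΔP·D²/(32μL) = 8.458·(0.09696)²/(32·0.00178·114.2) = 0.01222 m/s.
Check: Re = ρVD/μ = 791.1·0.01222·0.09696/0.00178 = 526.8 < 2300, so the laminar assumption holds.
Q = V·A = 0.01222·(π/4·0.09696²) = 9.026e-05 m³/s = 0.3249 m³/h.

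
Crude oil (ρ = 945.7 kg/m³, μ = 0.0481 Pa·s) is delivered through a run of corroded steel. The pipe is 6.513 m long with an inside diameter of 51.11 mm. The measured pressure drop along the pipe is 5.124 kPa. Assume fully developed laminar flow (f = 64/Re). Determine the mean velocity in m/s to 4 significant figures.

For laminar flow, f = 64/Re with Re = ρVD/μ, so Darcy-Weisbach reduces to ΔP = 32μLV/D². Solving for V: V = ΔP·D²/(32μL) = 5124·(0.05111)²/(32·0.0481·6.513) = 1.335 m/s.
Check: Re = ρVD/μ = 945.7·1.335·0.05111/0.0481 = 1342 < 2300, so the laminar assumption holds.

V ≈ 1.335 m/s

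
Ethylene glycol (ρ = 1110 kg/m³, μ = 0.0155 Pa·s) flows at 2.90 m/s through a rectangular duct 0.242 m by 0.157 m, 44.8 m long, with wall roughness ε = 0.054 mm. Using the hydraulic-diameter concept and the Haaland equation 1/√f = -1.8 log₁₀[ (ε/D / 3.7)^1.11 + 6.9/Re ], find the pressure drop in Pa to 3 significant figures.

ΔP ≈ 24800 Pa

Hydraulic diameter D_h = 4A/P = 4·(0.242·0.157)/(2·(0.242+0.157)) = 0.152/0.798 = 0.1904 m.
Re = ρVD_h/μ = 1110·2.9·0.1904/0.0155 = 3.955e+04.
ε/D_h = 5.4e-05/0.1904 = 0.000284; Haaland gives 1/√f = -1.8 log₁₀[2.7e-05+0.000174] = 6.652, so f = 0.0226.
ΔP = f(L/D_h)(ρV²/2) = 0.0226·44.8/0.1904·4668 = 2.481e+04 Pa.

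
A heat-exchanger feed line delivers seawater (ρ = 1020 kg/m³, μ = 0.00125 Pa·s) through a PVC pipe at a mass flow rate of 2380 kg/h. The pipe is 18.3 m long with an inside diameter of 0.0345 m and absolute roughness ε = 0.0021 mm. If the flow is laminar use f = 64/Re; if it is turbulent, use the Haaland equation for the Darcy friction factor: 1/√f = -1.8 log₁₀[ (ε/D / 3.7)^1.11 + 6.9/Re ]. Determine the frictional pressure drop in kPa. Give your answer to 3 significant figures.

ΔP ≈ 3.38 kPa

ṁ = 2380 kg/h = 2380/3600 = 0.6611 kg/s.
A = πD²/4 = π(0.0345)²/4 = 0.0009348 m²; mean velocity V = ṁ/(ρA) = 0.6611/(1020 · 0.0009348) = 0.6933 m/s.
Reynolds number Re = ρVD/μ = 1020 · 0.6933 · 0.0345 / 0.00125 = 1.952e+04.
Re > 4000 → turbulent. Relative roughness ε/D = 2.1e-06/0.0345 = 6.09e-05. Haaland: 1/√f = -1.8 log₁₀[(6.09e-05/3.7)^1.11 + 6.9/1.952e+04] = -1.8 log₁₀[4.9e-06 + 0.000354] = 6.202, so f = 0.026.
Darcy-Weisbach: ΔP = f(L/D)(ρV²/2) = 0.026·(18.3/0.0345)·(1020·0.6933²/2) = 0.026·530.4·245.2 = 3381 Pa.
ΔP = 3381 Pa = 3.38 kPa.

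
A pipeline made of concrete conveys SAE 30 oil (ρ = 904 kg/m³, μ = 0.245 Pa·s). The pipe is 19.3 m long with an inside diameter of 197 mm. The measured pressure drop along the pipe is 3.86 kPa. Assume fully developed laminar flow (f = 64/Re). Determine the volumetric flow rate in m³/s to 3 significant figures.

Q ≈ 0.0302 m³/s

For laminar flow, f = 64/Re with Re = ρVD/μ, so Darcy-Weisbach reduces to ΔP = 32μLV/D². Solving for V: V = ΔP·D²/(32μL) = 3860·(0.197)²/(32·0.245·19.3) = 0.99 m/s.
Check: Re = ρVD/μ = 904·0.99·0.197/0.245 = 719.6 < 2300, so the laminar assumption holds.
Q = V·A = 0.99·(π/4·0.197²) = 0.03018 m³/s = 0.0302 m³/s.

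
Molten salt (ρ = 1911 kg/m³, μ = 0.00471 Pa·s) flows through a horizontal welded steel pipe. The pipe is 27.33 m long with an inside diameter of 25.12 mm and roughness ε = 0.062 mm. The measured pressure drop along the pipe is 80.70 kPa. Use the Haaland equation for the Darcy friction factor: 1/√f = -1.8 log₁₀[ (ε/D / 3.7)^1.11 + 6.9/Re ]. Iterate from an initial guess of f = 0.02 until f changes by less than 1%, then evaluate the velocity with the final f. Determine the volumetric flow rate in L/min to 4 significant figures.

Rearranging Darcy-Weisbach: V = √(2·ΔP·D/(f·L·ρ)). With ε/D = 6.2e-05/0.02512 = 0.00247, iterate starting from f = 0.02:
  f = 0.02 → V = √(2·8.07e+04·0.02512/(0.02·27.33·1911)) = 1.97 m/s; Re = ρVD/μ = 2.008e+04; f → 0.03028
  f = 0.03028 → V = 1.601 m/s; Re = 1.632e+04; f → 0.03127
  f = 0.03127 → V = 1.576 m/s; Re = 1.606e+04; f → 0.03135
Converged (Δf/f < 1%). With the final f = 0.03135: V = √(2·8.07e+04·0.02512/(0.03135·27.33·1911)) = 1.574 m/s.
Q = V·A = 1.574·(π/4·0.02512²) = 0.0007799 m³/s = 46.79 L/min.

Q ≈ 46.79 L/min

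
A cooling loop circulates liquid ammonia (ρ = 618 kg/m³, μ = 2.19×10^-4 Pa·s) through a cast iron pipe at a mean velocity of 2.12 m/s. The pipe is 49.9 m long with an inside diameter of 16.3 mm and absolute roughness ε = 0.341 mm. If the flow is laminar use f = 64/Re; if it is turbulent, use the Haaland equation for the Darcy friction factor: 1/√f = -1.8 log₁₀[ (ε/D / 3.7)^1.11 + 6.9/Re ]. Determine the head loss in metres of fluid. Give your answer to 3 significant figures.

Reynolds number Re = ρVD/μ = 618 · 2.12 · 0.0163 / 0.000219 = 9.751e+04.
Re > 4000 → turbulent. Relative roughness ε/D = 0.000341/0.0163 = 0.0209. Haaland: 1/√f = -1.8 log₁₀[(0.0209/3.7)^1.11 + 6.9/9.751e+04] = -1.8 log₁₀[0.0032 + 7.08e-05] = 4.474, so f = 0.04997.
Darcy-Weisbach: ΔP = f(L/D)(ρV²/2) = 0.04997·(49.9/0.0163)·(618·2.12²/2) = 0.04997·3061·1389 = 2.124e+05 Pa.
Head loss h_f = ΔP/(ρg) = 2.124e+05/(618·9.81) = 35.0 m.

h_f ≈ 35.0 m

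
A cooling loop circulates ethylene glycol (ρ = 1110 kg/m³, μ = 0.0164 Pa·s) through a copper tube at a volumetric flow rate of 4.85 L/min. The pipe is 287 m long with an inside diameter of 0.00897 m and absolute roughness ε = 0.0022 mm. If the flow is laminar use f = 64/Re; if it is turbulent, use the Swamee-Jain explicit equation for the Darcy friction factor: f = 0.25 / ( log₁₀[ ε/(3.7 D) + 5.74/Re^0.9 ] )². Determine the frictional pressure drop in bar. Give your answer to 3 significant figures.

ΔP ≈ 23.9 bar

Q = 4.85 L/min = 4.85/60000 = 8.083e-05 m³/s.
Cross-sectional area A = πD²/4 = π(0.00897)²/4 = 6.319e-05 m²; mean velocity V = Q/A = 8.083e-05/6.319e-05 = 1.279 m/s.
Reynolds number Re = ρVD/μ = 1110 · 1.279 · 0.00897 / 0.0164 = 776.6.
Re < 2300 → laminar flow, so f = 64/Re = 64/776.6 = 0.08241 (the turbulent correlation is not needed).
Darcy-Weisbach: ΔP = f(L/D)(ρV²/2) = 0.08241·(287/0.00897)·(1110·1.279²/2) = 0.08241·3.2e+04·908.1 = 2.394e+06 Pa.
ΔP = 2.394e+06 Pa = 23.9 bar.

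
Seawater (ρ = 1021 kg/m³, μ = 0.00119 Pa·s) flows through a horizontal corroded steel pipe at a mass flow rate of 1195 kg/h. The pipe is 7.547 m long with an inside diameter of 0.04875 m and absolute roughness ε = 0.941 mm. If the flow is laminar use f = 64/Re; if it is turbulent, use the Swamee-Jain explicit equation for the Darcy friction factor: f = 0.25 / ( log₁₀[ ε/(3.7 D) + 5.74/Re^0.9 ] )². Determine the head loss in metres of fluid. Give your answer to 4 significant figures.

h_f ≈ 0.01299 m

ṁ = 1195 kg/h = 1195/3600 = 0.3319 kg/s.
A = πD²/4 = π(0.04875)²/4 = 0.001867 m²; mean velocity V = ṁ/(ρA) = 0.3319/(1021 · 0.001867) = 0.1742 m/s.
Reynolds number Re = ρVD/μ = 1021 · 0.1742 · 0.04875 / 0.00119 = 7285.
Re > 4000 → turbulent. Relative roughness ε/D = 0.000941/0.04875 = 0.0193. Swamee-Jain: f = 0.25/(log₁₀[0.0193/3.7 + 5.74/7285^0.9])² = 0.25/(log₁₀[0.00522 + 0.00192])² = 0.25/(-2.147)² = 0.05425.
Darcy-Weisbach: ΔP = f(L/D)(ρV²/2) = 0.05425·(7.547/0.04875)·(1021·0.1742²/2) = 0.05425·154.8·15.49 = 130.1 Pa.
Head loss h_f = ΔP/(ρg) = 130.1/(1021·9.81) = 0.01299 m.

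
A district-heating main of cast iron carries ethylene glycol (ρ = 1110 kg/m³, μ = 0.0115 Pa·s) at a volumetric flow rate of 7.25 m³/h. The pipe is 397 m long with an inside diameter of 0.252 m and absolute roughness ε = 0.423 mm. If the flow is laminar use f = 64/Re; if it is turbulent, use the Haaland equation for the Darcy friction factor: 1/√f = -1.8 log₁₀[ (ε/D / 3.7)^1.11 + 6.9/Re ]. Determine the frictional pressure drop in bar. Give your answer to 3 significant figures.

Q = 7.25 m³/h = 7.25/3600 = 0.002014 m³/s.
Cross-sectional area A = πD²/4 = π(0.252)²/4 = 0.04988 m²; mean velocity V = Q/A = 0.002014/0.04988 = 0.04038 m/s.
Reynolds number Re = ρVD/μ = 1110 · 0.04038 · 0.252 / 0.0115 = 982.1.
Re < 2300 → laminar flow, so f = 64/Re = 64/982.1 = 0.06516 (the turbulent correlation is not needed).
Darcy-Weisbach: ΔP = f(L/D)(ρV²/2) = 0.06516·(397/0.252)·(1110·0.04038²/2) = 0.06516·1575·0.9049 = 92.89 Pa.
ΔP = 92.89 Pa = 9.29×10^-4 bar.

ΔP ≈ 9.29×10^-4 bar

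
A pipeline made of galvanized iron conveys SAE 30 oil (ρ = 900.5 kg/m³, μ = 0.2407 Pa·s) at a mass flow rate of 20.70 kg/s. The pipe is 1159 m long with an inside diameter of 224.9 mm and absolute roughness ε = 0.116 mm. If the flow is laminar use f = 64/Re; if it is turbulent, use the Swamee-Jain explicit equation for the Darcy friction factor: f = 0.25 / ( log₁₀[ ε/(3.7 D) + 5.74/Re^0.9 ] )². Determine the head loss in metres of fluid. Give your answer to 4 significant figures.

h_f ≈ 11.56 m

A = πD²/4 = π(0.2249)²/4 = 0.03973 m²; mean velocity V = ṁ/(ρA) = 20.7/(900.5 · 0.03973) = 0.5787 m/s.
Reynolds number Re = ρVD/μ = 900.5 · 0.5787 · 0.2249 / 0.241 = 486.9.
Re < 2300 → laminar flow, so f = 64/Re = 64/486.9 = 0.1315 (the turbulent correlation is not needed).
Darcy-Weisbach: ΔP = f(L/D)(ρV²/2) = 0.1315·(1159/0.2249)·(900.5·0.5787²/2) = 0.1315·5153·150.8 = 1.021e+05 Pa.
Head loss h_f = ΔP/(ρg) = 1.021e+05/(900.5·9.81) = 11.56 m.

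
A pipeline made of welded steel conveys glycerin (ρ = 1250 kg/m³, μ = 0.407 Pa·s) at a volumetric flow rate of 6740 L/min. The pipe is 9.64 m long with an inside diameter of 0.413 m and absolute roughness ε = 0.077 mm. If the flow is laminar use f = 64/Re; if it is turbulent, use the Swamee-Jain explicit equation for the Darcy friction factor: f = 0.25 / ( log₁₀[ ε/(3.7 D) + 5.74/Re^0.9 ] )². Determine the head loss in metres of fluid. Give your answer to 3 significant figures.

h_f ≈ 0.0503 m

Q = 6740 L/min = 6740/60000 = 0.1123 m³/s.
Cross-sectional area A = πD²/4 = π(0.413)²/4 = 0.134 m²; mean velocity V = Q/A = 0.1123/0.134 = 0.8385 m/s.
Reynolds number Re = ρVD/μ = 1250 · 0.8385 · 0.413 / 0.407 = 1064.
Re < 2300 → laminar flow, so f = 64/Re = 64/1064 = 0.06017 (the turbulent correlation is not needed).
Darcy-Weisbach: ΔP = f(L/D)(ρV²/2) = 0.06017·(9.64/0.413)·(1250·0.8385²/2) = 0.06017·23.34·439.5 = 617.2 Pa.
Head loss h_f = ΔP/(ρg) = 617.2/(1250·9.81) = 0.0503 m.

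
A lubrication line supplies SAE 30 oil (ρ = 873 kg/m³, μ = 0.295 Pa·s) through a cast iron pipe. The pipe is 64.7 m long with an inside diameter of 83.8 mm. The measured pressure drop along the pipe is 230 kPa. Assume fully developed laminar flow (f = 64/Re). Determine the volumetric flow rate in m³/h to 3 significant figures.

For laminar flow, f = 64/Re with Re = ρVD/μ, so Darcy-Weisbach reduces to ΔP = 32μLV/D². Solving for V: V = ΔP·D²/(32μL) = 2.3e+05·(0.0838)²/(32·0.295·64.7) = 2.644 m/s.
Check: Re = ρVD/μ = 873·2.644·0.0838/0.295 = 655.8 < 2300, so the laminar assumption holds.
Q = V·A = 2.644·(π/4·0.0838²) = 0.01459 m³/s = 52.5 m³/h.

Q ≈ 52.5 m³/h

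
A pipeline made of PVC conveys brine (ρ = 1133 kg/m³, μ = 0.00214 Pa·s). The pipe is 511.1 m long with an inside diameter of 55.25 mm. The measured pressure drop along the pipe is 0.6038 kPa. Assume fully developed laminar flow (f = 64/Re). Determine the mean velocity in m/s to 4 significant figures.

V ≈ 0.05266 m/s

For laminar flow, f = 64/Re with Re = ρVD/μ, so Darcy-Weisbach reduces to ΔP = 32μLV/D². Solving for V: V = ΔP·D²/(32μL) = 603.8·(0.05525)²/(32·0.00214·511.1) = 0.05266 m/s.
Check: Re = ρVD/μ = 1133·0.05266·0.05525/0.00214 = 1540 < 2300, so the laminar assumption holds.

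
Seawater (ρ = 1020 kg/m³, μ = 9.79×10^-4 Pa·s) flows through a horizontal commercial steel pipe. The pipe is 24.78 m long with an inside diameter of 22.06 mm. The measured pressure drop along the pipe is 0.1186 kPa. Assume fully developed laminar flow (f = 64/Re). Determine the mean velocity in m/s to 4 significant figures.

For laminar flow, f = 64/Re with Re = ρVD/μ, so Darcy-Weisbach reduces to ΔP = 32μLV/D². Solving for V: V = ΔP·D²/(32μL) = 118.6·(0.02206)²/(32·0.000979·24.78) = 0.07435 m/s.
Check: Re = ρVD/μ = 1020·0.07435·0.02206/0.000979 = 1709 < 2300, so the laminar assumption holds.

V ≈ 0.07435 m/s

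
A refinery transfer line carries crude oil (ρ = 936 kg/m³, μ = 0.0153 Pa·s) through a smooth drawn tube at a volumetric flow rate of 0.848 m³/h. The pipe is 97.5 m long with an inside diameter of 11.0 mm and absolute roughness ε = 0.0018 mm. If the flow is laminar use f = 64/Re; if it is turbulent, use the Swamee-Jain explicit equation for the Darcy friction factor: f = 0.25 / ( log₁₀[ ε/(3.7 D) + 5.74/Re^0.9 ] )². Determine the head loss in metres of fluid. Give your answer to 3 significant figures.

h_f ≈ 106 m

Q = 0.848 m³/h = 0.848/3600 = 0.0002356 m³/s.
Cross-sectional area A = πD²/4 = π(0.011)²/4 = 9.503e-05 m²; mean velocity V = Q/A = 0.0002356/9.503e-05 = 2.479 m/s.
Reynolds number Re = ρVD/μ = 936 · 2.479 · 0.011 / 0.0153 = 1668.
Re < 2300 → laminar flow, so f = 64/Re = 64/1668 = 0.03837 (the turbulent correlation is not needed).
Darcy-Weisbach: ΔP = f(L/D)(ρV²/2) = 0.03837·(97.5/0.011)·(936·2.479²/2) = 0.03837·8864·2875 = 9.779e+05 Pa.
Head loss h_f = ΔP/(ρg) = 9.779e+05/(936·9.81) = 106 m.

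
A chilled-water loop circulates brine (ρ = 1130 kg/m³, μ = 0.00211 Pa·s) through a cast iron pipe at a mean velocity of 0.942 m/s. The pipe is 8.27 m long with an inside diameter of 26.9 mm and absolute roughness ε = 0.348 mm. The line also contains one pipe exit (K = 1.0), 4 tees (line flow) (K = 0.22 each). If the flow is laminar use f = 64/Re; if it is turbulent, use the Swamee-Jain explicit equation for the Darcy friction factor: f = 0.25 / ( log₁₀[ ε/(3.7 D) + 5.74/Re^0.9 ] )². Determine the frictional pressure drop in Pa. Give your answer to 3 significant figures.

Reynolds number Re = ρVD/μ = 1130 · 0.942 · 0.0269 / 0.00211 = 1.357e+04.
Re > 4000 → turbulent. Relative roughness ε/D = 0.000348/0.0269 = 0.0129. Swamee-Jain: f = 0.25/(log₁₀[0.0129/3.7 + 5.74/1.357e+04^0.9])² = 0.25/(log₁₀[0.0035 + 0.0011])² = 0.25/(-2.338)² = 0.04573.
Total minor-loss coefficient ΣK = 1·1 + 4·0.22 = 1.88.
ΔP = [f·L/D + ΣK]·(ρV²/2) = [0.04573·8.27/0.0269 + 1.88]·(1130·0.942²/2) = [14.06 + 1.88]·501.4 = 7992 Pa.

ΔP ≈ 7990 Pa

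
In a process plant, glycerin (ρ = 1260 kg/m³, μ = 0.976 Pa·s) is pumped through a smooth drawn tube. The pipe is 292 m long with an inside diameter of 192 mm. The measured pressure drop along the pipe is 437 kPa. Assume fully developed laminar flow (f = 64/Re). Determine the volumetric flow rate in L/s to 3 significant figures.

Q ≈ 51.1 L/s

For laminar flow, f = 64/Re with Re = ρVD/μ, so Darcy-Weisbach reduces to ΔP = 32μLV/D². Solving for V: V = ΔP·D²/(32μL) = 4.37e+05·(0.192)²/(32·0.976·292) = 1.766 m/s.
Check: Re = ρVD/μ = 1260·1.766·0.192/0.976 = 437.8 < 2300, so the laminar assumption holds.
Q = V·A = 1.766·(π/4·0.192²) = 0.05114 m³/s = 51.1 L/s.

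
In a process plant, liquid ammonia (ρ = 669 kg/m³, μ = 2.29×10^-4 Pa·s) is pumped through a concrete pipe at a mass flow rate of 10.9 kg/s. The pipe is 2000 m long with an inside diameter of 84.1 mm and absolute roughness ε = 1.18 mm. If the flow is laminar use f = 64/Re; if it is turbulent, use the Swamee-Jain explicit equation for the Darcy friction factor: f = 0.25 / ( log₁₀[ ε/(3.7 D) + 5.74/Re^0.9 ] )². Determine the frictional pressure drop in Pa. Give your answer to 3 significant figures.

A = πD²/4 = π(0.0841)²/4 = 0.005555 m²; mean velocity V = ṁ/(ρA) = 10.9/(669 · 0.005555) = 2.933 m/s.
Reynolds number Re = ρVD/μ = 669 · 2.933 · 0.0841 / 0.000229 = 7.206e+05.
Re > 4000 → turbulent. Relative roughness ε/D = 0.00118/0.0841 = 0.014. Swamee-Jain: f = 0.25/(log₁₀[0.014/3.7 + 5.74/7.206e+05^0.9])² = 0.25/(log₁₀[0.00379 + 3.07e-05])² = 0.25/(-2.418)² = 0.04277.
Darcy-Weisbach: ΔP = f(L/D)(ρV²/2) = 0.04277·(2000/0.0841)·(669·2.933²/2) = 0.04277·2.378e+04·2878 = 2.927e+06 Pa.

ΔP ≈ 2.93×10^6 Pa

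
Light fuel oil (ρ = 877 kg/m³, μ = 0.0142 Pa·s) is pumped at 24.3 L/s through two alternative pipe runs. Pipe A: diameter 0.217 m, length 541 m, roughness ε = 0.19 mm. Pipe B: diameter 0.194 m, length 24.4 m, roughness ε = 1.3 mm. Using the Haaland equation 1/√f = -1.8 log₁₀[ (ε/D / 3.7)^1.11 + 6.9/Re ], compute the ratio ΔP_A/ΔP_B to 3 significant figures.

Pipe A: V = Q/A = 0.0243/0.03698 = 0.657 m/s; Re = 8806; ε/D = 0.000876; Haaland → f = 0.03304; ΔP_A = f(L/D)(ρV²/2) = 1.559e+04 Pa.
Pipe B: V = Q/A = 0.0243/0.02956 = 0.8221 m/s; Re = 9850; ε/D = 0.0067; Haaland → f = 0.03952; ΔP_B = f(L/D)(ρV²/2) = 1473 Pa.
ΔP_A/ΔP_B = 1.559e+04/1473 = 10.6.

ΔP_A/ΔP_B ≈ 10.6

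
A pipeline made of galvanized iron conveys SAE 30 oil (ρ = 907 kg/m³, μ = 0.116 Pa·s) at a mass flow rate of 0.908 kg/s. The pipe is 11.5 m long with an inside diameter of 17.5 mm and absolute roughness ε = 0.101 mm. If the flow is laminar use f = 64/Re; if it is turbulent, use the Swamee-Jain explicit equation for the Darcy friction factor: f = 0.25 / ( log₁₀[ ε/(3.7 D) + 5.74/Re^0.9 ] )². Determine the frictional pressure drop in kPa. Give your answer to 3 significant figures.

A = πD²/4 = π(0.0175)²/4 = 0.0002405 m²; mean velocity V = ṁ/(ρA) = 0.908/(907 · 0.0002405) = 4.162 m/s.
Reynolds number Re = ρVD/μ = 907 · 4.162 · 0.0175 / 0.116 = 569.5.
Re < 2300 → laminar flow, so f = 64/Re = 64/569.5 = 0.1124 (the turbulent correlation is not needed).
Darcy-Weisbach: ΔP = f(L/D)(ρV²/2) = 0.1124·(11.5/0.0175)·(907·4.162²/2) = 0.1124·657.1·7856 = 5.802e+05 Pa.
ΔP = 5.802e+05 Pa = 580 kPa.

ΔP ≈ 580 kPa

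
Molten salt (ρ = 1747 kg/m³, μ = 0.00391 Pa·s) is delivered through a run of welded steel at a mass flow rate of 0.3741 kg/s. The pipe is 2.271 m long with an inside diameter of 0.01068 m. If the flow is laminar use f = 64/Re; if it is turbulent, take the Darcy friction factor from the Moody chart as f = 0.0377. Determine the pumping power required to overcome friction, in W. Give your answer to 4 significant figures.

A = πD²/4 = π(0.01068)²/4 = 8.958e-05 m²; mean velocity V = ṁ/(ρA) = 0.3741/(1747 · 8.958e-05) = 2.39 m/s.
Reynolds number Re = ρVD/μ = 1747 · 2.39 · 0.01068 / 0.00391 = 1.141e+04.
Re > 4000 → turbulent; use the Moody-chart value f = 0.0377.
Darcy-Weisbach: ΔP = f(L/D)(ρV²/2) = 0.0377·(2.271/0.01068)·(1747·2.39²/2) = 0.0377·212.6·4991 = 4.001e+04 Pa.
Q = ṁ/ρ = 0.3741/1747 = 0.0002141 m³/s.
Pumping power P = QΔP = 0.0002141·4.001e+04 = 8.5678 W = 8.568 W.

P ≈ 8.568 W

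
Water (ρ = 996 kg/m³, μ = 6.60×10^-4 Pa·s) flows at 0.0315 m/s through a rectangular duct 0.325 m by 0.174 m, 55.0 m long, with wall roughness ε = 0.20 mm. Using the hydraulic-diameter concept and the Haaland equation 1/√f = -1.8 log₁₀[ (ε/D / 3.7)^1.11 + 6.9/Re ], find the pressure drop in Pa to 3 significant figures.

ΔP ≈ 3.77 Pa

Hydraulic diameter D_h = 4A/P = 4·(0.325·0.174)/(2·(0.325+0.174)) = 0.2262/0.998 = 0.2267 m.
Re = ρVD_h/μ = 996·0.0315·0.2267/0.00066 = 1.077e+04.
ε/D_h = 0.0002/0.2267 = 0.000882; Haaland gives 1/√f = -1.8 log₁₀[9.53e-05+0.00064] = 5.64, so f = 0.03144.
ΔP = f(L/D_h)(ρV²/2) = 0.03144·55/0.2267·0.4941 = 3.77 Pa.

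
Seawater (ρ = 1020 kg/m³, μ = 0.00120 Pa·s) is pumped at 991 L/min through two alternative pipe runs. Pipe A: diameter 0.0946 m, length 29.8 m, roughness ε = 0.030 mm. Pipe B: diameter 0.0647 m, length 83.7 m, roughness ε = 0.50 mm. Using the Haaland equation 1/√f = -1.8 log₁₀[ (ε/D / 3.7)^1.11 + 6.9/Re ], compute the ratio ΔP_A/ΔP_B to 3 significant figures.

Pipe A: V = Q/A = 0.01652/0.007029 = 2.35 m/s; Re = 1.89e+05; ε/D = 0.000317; Haaland → f = 0.01772; ΔP_A = f(L/D)(ρV²/2) = 1.572e+04 Pa.
Pipe B: V = Q/A = 0.01652/0.003288 = 5.024 m/s; Re = 2.763e+05; ε/D = 0.00773; Haaland → f = 0.03511; ΔP_B = f(L/D)(ρV²/2) = 5.846e+05 Pa.
ΔP_A/ΔP_B = 1.572e+04/5.846e+05 = 0.0269.

ΔP_A/ΔP_B ≈ 0.0269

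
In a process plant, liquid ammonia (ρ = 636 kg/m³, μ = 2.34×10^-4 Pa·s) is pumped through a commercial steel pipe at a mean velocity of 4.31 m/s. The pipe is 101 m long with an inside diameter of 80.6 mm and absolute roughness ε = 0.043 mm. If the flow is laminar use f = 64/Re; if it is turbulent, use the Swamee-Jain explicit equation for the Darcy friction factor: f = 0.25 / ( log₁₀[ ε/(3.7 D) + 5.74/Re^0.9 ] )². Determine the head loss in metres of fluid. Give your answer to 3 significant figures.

Reynolds number Re = ρVD/μ = 636 · 4.31 · 0.0806 / 0.000234 = 9.442e+05.
Re > 4000 → turbulent. Relative roughness ε/D = 4.3e-05/0.0806 = 0.000533. Swamee-Jain: f = 0.25/(log₁₀[0.000533/3.7 + 5.74/9.442e+05^0.9])² = 0.25/(log₁₀[0.000144 + 2.41e-05])² = 0.25/(-3.774)² = 0.01755.
Darcy-Weisbach: ΔP = f(L/D)(ρV²/2) = 0.01755·(101/0.0806)·(636·4.31²/2) = 0.01755·1253·5907 = 1.299e+05 Pa.
Head loss h_f = ΔP/(ρg) = 1.299e+05/(636·9.81) = 20.8 m.

h_f ≈ 20.8 m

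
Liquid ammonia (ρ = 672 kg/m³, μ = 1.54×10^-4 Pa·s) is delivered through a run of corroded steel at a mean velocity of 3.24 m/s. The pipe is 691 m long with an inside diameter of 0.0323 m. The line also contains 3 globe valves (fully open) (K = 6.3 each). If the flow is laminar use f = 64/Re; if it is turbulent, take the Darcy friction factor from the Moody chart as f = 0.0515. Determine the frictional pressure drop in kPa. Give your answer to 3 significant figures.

ΔP ≈ 3950 kPa

Reynolds number Re = ρVD/μ = 672 · 3.24 · 0.0323 / 0.000154 = 4.567e+05.
Re > 4000 → turbulent; use the Moody-chart value f = 0.0515.
Total minor-loss coefficient ΣK = 3·6.3 = 18.9.
ΔP = [f·L/D + ΣK]·(ρV²/2) = [0.0515·691/0.0323 + 18.9]·(672·3.24²/2) = [1102 + 18.9]·3527 = 3.953e+06 Pa.
ΔP = 3.953e+06 Pa = 3950 kPa.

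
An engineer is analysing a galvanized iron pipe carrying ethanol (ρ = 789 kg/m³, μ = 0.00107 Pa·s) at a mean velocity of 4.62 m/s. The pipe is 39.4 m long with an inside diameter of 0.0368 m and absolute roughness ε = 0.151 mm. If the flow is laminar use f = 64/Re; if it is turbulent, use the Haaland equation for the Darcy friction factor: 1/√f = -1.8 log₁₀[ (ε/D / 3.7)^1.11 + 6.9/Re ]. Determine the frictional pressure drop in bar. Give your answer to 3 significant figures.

Reynolds number Re = ρVD/μ = 789 · 4.62 · 0.0368 / 0.00107 = 1.254e+05.
Re > 4000 → turbulent. Relative roughness ε/D = 0.000151/0.0368 = 0.0041. Haaland: 1/√f = -1.8 log₁₀[(0.0041/3.7)^1.11 + 6.9/1.254e+05] = -1.8 log₁₀[0.000525 + 5.5e-05] = 5.826, so f = 0.02946.
Darcy-Weisbach: ΔP = f(L/D)(ρV²/2) = 0.02946·(39.4/0.0368)·(789·4.62²/2) = 0.02946·1071·8420 = 2.656e+05 Pa.
ΔP = 2.656e+05 Pa = 2.66 bar.

ΔP ≈ 2.66 bar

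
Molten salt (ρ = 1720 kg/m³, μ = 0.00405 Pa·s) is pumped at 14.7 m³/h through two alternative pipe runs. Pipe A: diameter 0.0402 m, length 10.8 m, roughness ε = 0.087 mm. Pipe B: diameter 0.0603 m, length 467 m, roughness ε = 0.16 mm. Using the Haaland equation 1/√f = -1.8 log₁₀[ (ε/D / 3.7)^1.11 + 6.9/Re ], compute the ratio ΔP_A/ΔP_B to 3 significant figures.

Pipe A: V = Q/A = 0.004083/0.001269 = 3.217 m/s; Re = 5.493e+04; ε/D = 0.00216; Haaland → f = 0.02645; ΔP_A = f(L/D)(ρV²/2) = 6.324e+04 Pa.
Pipe B: V = Q/A = 0.004083/0.002856 = 1.43 m/s; Re = 3.662e+04; ε/D = 0.00265; Haaland → f = 0.0285; ΔP_B = f(L/D)(ρV²/2) = 3.881e+05 Pa.
ΔP_A/ΔP_B = 6.324e+04/3.881e+05 = 0.163.

ΔP_A/ΔP_B ≈ 0.163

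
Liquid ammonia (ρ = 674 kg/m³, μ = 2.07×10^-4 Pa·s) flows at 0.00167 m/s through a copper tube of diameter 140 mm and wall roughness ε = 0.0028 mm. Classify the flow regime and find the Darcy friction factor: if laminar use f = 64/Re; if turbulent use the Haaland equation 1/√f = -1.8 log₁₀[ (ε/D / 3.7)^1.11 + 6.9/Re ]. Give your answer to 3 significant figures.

Re = ρVD/μ = 674·0.00167·0.14/0.000207 = 761.3.
Re < 2300 → laminar, so f = 64/Re = 0.08407 (roughness is irrelevant in laminar flow).

f ≈ 0.0841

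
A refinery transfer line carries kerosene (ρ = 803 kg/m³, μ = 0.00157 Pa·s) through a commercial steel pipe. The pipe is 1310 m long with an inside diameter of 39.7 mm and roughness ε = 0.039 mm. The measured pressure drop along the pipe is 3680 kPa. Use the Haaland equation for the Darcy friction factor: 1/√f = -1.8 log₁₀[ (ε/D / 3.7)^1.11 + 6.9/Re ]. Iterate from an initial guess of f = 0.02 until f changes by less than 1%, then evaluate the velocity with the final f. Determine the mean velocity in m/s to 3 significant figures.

Rearranging Darcy-Weisbach: V = √(2·ΔP·D/(f·L·ρ)). With ε/D = 3.9e-05/0.0397 = 0.000982, iterate starting from f = 0.02:
  f = 0.02 → V = √(2·3.68e+06·0.0397/(0.02·1310·803)) = 3.727 m/s; Re = ρVD/μ = 7.567e+04; f → 0.02252
  f = 0.02252 → V = 3.512 m/s; Re = 7.131e+04; f → 0.02267
Converged (Δf/f < 1%). With the final f = 0.02267: V = √(2·3.68e+06·0.0397/(0.02267·1310·803)) = 3.501 m/s.

V ≈ 3.50 m/s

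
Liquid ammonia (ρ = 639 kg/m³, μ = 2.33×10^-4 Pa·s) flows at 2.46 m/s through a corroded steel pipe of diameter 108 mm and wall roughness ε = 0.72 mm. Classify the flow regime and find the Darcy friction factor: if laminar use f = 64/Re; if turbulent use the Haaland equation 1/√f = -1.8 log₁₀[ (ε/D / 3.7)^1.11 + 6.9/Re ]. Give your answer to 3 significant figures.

Re = ρVD/μ = 639·2.46·0.108/0.000233 = 7.286e+05.
Re > 4000 → turbulent. ε/D = 0.00072/0.108 = 0.00667; Haaland: 1/√f = -1.8 log₁₀[0.000899 + 9.47e-06] = 5.475, so f = 0.03336.

f ≈ 0.0334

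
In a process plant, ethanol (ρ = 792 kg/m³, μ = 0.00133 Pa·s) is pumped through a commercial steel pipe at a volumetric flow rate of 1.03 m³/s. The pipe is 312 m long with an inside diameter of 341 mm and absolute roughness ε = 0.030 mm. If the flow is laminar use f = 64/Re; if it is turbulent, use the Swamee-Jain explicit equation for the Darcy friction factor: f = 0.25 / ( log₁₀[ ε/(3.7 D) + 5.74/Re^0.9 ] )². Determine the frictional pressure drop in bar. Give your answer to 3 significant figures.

ΔP ≈ 5.79 bar

Cross-sectional area A = πD²/4 = π(0.341)²/4 = 0.09133 m²; mean velocity V = Q/A = 1.03/0.09133 = 11.28 m/s.
Reynolds number Re = ρVD/μ = 792 · 11.28 · 0.341 / 0.00133 = 2.29e+06.
Re > 4000 → turbulent. Relative roughness ε/D = 3e-05/0.341 = 8.8e-05. Swamee-Jain: f = 0.25/(log₁₀[8.8e-05/3.7 + 5.74/2.29e+06^0.9])² = 0.25/(log₁₀[2.38e-05 + 1.08e-05])² = 0.25/(-4.461)² = 0.01256.
Darcy-Weisbach: ΔP = f(L/D)(ρV²/2) = 0.01256·(312/0.341)·(792·11.28²/2) = 0.01256·915·5.037e+04 = 5.79e+05 Pa.
ΔP = 5.79e+05 Pa = 5.79 bar.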